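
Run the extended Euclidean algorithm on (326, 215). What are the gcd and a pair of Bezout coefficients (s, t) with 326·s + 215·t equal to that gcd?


Euclidean algorithm on (326, 215) — divide until remainder is 0:
  326 = 1 · 215 + 111
  215 = 1 · 111 + 104
  111 = 1 · 104 + 7
  104 = 14 · 7 + 6
  7 = 1 · 6 + 1
  6 = 6 · 1 + 0
gcd(326, 215) = 1.
Track Bezout coefficients alongside the remainders: start with r₀ = 326 = a·1 + b·0 (s = 1, t = 0) and r₁ = 215 = a·0 + b·1 (s = 0, t = 1); each new remainder r_{k+1} = r_{k-1} − q_k·r_k inherits s_{k+1} = s_{k-1} − q_k·s_k, t_{k+1} = t_{k-1} − q_k·t_k, so r_k = a·s_k + b·t_k at every step:
  q = 1: r = 111, s = 1 − 1·0 = 1, t = 0 − 1·1 = -1  (check: 326·1 + 215·(-1) = 111)
  q = 1: r = 104, s = 0 − 1·1 = -1, t = 1 − 1·(-1) = 2  (check: 326·(-1) + 215·2 = 104)
  q = 1: r = 7, s = 1 − 1·(-1) = 2, t = -1 − 1·2 = -3  (check: 326·2 + 215·(-3) = 7)
  q = 14: r = 6, s = -1 − 14·2 = -29, t = 2 − 14·(-3) = 44  (check: 326·(-29) + 215·44 = 6)
  q = 1: r = 1, s = 2 − 1·(-29) = 31, t = -3 − 1·44 = -47  (check: 326·31 + 215·(-47) = 1)
The row with r = 1 (the gcd) gives the Bezout coefficients s = 31, t = -47.
Result: 326 · (31) + 215 · (-47) = 1.

gcd(326, 215) = 1; s = 31, t = -47 (check: 326·31 + 215·(-47) = 1).


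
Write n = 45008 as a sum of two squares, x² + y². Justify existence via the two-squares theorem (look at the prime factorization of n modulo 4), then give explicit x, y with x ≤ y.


Step 1: Factor n = 45008 = 2^4 · 29 · 97.
Step 2: Check the mod-4 condition on each prime factor: 2 = 2 (special); 29 ≡ 1 (mod 4), exponent 1; 97 ≡ 1 (mod 4), exponent 1.
All primes ≡ 3 (mod 4) appear to even exponent (or don't appear), so by the two-squares theorem n IS expressible as a sum of two squares.
Step 3: Build a representation. Group n = k² · m with k = 4 and m = 29 · 97 = 2813 (a product of primes ≡ 1 (mod 4)); a representation of m scales to one of n via (k·x)² + (k·y)² = k²(x² + y²). Each prime p ≡ 1 (mod 4) is itself a sum of two squares; find a² by testing p − a² for a perfect square:
  29: 29 − 1² = 28, 29 − 2² = 25 = 5² ⇒ 29 = 2² + 5².
  97: 97 − 1² = 96, 97 − 2² = 93, 97 − 3² = 88, 97 − 4² = 81 = 9² ⇒ 97 = 4² + 9².
  Combine using the Brahmagupta–Fibonacci identity (a² + b²)(c² + d²) = (ac − bd)² + (ad + bc)² = (ac + bd)² + (ad − bc)²:
  29 · 97 = 2813: from (2² + 5²)(4² + 9²), take (2·4 − 5·9, 2·9 + 5·4) = (8 − 45, 18 + 20) = (-37, 38); dropping signs (only squares matter) gives (37, 38); check 37² + 38² = 1369 + 1444 = 2813 ✓.
  Scale by k = 4: (4·37, 4·38) = (148, 152).
Step 4: Order so x ≤ y and verify: 148² + 152² = 21904 + 23104 = 45008 = n. ✓

n = 45008 = 148² + 152² (one valid representation with x ≤ y).


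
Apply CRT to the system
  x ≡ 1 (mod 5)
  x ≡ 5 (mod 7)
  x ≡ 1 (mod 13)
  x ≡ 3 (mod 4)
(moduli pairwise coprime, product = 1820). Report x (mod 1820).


Product of moduli M = 5 · 7 · 13 · 4 = 1820.
Merge one congruence at a time:
  Start: x ≡ 1 (mod 5).
  Combine with x ≡ 5 (mod 7); new modulus lcm = 35.
    Write x = 1 + 5·t and substitute into x ≡ 5 (mod 7): 5·t ≡ 5 − 1 = 4 (mod 7).
    The inverse of 5 mod 7 is 3 (since 5·3 = 15 = 2·7 + 1), so t ≡ 3·4 = 12 ≡ 5 (mod 7).
    Then x = 1 + 5·5 = 26, valid modulo lcm(5, 7) = 35: x ≡ 26 (mod 35).
  Combine with x ≡ 1 (mod 13); new modulus lcm = 455.
    Write x = 26 + 35·t and substitute into x ≡ 1 (mod 13): 35·t ≡ 1 − 26 = -25 (mod 13).
    Reduce coefficients mod 13: 9·t ≡ 1 (mod 13).
    The inverse of 9 mod 13 is 3 (since 9·3 = 27 = 2·13 + 1), so t ≡ 3·1 = 3 ≡ 3 (mod 13).
    Then x = 26 + 35·3 = 131, valid modulo lcm(35, 13) = 455: x ≡ 131 (mod 455).
  Combine with x ≡ 3 (mod 4); new modulus lcm = 1820.
    Write x = 131 + 455·t and substitute into x ≡ 3 (mod 4): 455·t ≡ 3 − 131 = -128 (mod 4).
    Reduce coefficients mod 4: 3·t ≡ 0 (mod 4).
    The inverse of 3 mod 4 is 3 (since 3·3 = 9 = 2·4 + 1), so t ≡ 3·0 = 0 ≡ 0 (mod 4).
    Then x = 131 + 455·0 = 131, valid modulo lcm(455, 4) = 1820: x ≡ 131 (mod 1820).
Verify against each original: 131 mod 5 = 1, 131 mod 7 = 5, 131 mod 13 = 1, 131 mod 4 = 3.

x ≡ 131 (mod 1820).


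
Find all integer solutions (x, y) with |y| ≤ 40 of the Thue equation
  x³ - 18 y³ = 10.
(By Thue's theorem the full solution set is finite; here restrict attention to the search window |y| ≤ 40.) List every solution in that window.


The equation is x³ - 18y³ = 10. For fixed y, x³ = 18·y³ + 10, so a solution requires the RHS to be a perfect cube.
Strategy: iterate y from -40 to 40, compute RHS = 18·y³ + 10, and check whether it is a (positive or negative) perfect cube.
Check small values of y:
  y = 0: RHS = 10 is not a perfect cube.
  y = 1: RHS = 28 is not a perfect cube.
  y = -1: RHS = -8 = (-2)³ ⇒ x = -2 works.
  y = 2: RHS = 154 is not a perfect cube.
  y = -2: RHS = -134 is not a perfect cube.
  y = 3: RHS = 496 is not a perfect cube.
  y = -3: RHS = -476 is not a perfect cube.
Continuing the search up to |y| = 40 finds no further solutions beyond those listed.
Collected solutions: (-2, -1).

Solutions (with |y| ≤ 40): (-2, -1).


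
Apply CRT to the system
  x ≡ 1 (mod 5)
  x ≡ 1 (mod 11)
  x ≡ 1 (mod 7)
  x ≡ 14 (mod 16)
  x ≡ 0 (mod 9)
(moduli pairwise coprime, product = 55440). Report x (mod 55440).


Product of moduli M = 5 · 11 · 7 · 16 · 9 = 55440.
Merge one congruence at a time:
  Start: x ≡ 1 (mod 5).
  Combine with x ≡ 1 (mod 11); new modulus lcm = 55.
    Write x = 1 + 5·t and substitute into x ≡ 1 (mod 11): 5·t ≡ 1 − 1 = 0 (mod 11).
    The inverse of 5 mod 11 is 9 (since 5·9 = 45 = 4·11 + 1), so t ≡ 9·0 = 0 ≡ 0 (mod 11).
    Then x = 1 + 5·0 = 1, valid modulo lcm(5, 11) = 55: x ≡ 1 (mod 55).
  Combine with x ≡ 1 (mod 7); new modulus lcm = 385.
    Write x = 1 + 55·t and substitute into x ≡ 1 (mod 7): 55·t ≡ 1 − 1 = 0 (mod 7).
    Reduce coefficients mod 7: 6·t ≡ 0 (mod 7).
    The inverse of 6 mod 7 is 6 (since 6·6 = 36 = 5·7 + 1), so t ≡ 6·0 = 0 ≡ 0 (mod 7).
    Then x = 1 + 55·0 = 1, valid modulo lcm(55, 7) = 385: x ≡ 1 (mod 385).
  Combine with x ≡ 14 (mod 16); new modulus lcm = 6160.
    Write x = 1 + 385·t and substitute into x ≡ 14 (mod 16): 385·t ≡ 14 − 1 = 13 (mod 16).
    Reduce coefficients mod 16: 1·t ≡ 13 (mod 16).
    So t ≡ 13 (mod 16).
    Then x = 1 + 385·13 = 5006, valid modulo lcm(385, 16) = 6160: x ≡ 5006 (mod 6160).
  Combine with x ≡ 0 (mod 9); new modulus lcm = 55440.
    Write x = 5006 + 6160·t and substitute into x ≡ 0 (mod 9): 6160·t ≡ 0 − 5006 = -5006 (mod 9).
    Reduce coefficients mod 9: 4·t ≡ 7 (mod 9).
    The inverse of 4 mod 9 is 7 (since 4·7 = 28 = 3·9 + 1), so t ≡ 7·7 = 49 ≡ 4 (mod 9).
    Then x = 5006 + 6160·4 = 29646, valid modulo lcm(6160, 9) = 55440: x ≡ 29646 (mod 55440).
Verify against each original: 29646 mod 5 = 1, 29646 mod 11 = 1, 29646 mod 7 = 1, 29646 mod 16 = 14, 29646 mod 9 = 0.

x ≡ 29646 (mod 55440).


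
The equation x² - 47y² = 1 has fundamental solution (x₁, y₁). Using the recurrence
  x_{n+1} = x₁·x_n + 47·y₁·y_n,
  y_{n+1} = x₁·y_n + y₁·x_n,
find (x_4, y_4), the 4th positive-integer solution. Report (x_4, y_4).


Step 1: Find the fundamental solution (x₁, y₁) of x² - 47y² = 1.
  Expand √47 as a continued fraction. a₀ = ⌊√47⌋ = 6; iterate m_{k+1} = d_k·a_k − m_k, d_{k+1} = (47 − m_{k+1}²)/d_k, a_{k+1} = ⌊(a₀ + m_{k+1})/d_{k+1}⌋ (starting m₀ = 0, d₀ = 1), with convergents p_k = a_k·p_{k-1} + p_{k-2}, q_k = a_k·q_{k-1} + q_{k-2} (p₋₁ = 1, q₋₁ = 0):
  k = 0: a₀ = 6; p₀/q₀ = 6/1; p₀² − 47·q₀² = 36 − 47 = -11.
  k = 1: m = 6, d = 11, a = ⌊(6 + 6)/11⌋ = 1; p/q = (1·6 + 1)/(1·1 + 0) = 7/1; p² − 47·q² = 49 − 47 = 2.
  k = 2: m = 5, d = 2, a = ⌊(6 + 5)/2⌋ = 5; p/q = (5·7 + 6)/(5·1 + 1) = 41/6; p² − 47·q² = 1681 − 1692 = -11.
  k = 3: m = 5, d = 11, a = ⌊(6 + 5)/11⌋ = 1; p/q = (1·41 + 7)/(1·6 + 1) = 48/7; p² − 47·q² = 2304 − 2303 = 1.
  The first convergent with p² − 47·q² = 1 gives the fundamental solution (x₁, y₁) = (48, 7).
Step 2: Apply the recurrence (x_{n+1}, y_{n+1}) = (x₁x_n + 47y₁y_n, x₁y_n + y₁x_n) repeatedly.
  From (x_1, y_1) = (48, 7): x_2 = 48·48 + 47·7·7 = 4607; y_2 = 48·7 + 7·48 = 672.
  From (x_2, y_2) = (4607, 672): x_3 = 48·4607 + 47·7·672 = 442224; y_3 = 48·672 + 7·4607 = 64505.
  From (x_3, y_3) = (442224, 64505): x_4 = 48·442224 + 47·7·64505 = 42448897; y_4 = 48·64505 + 7·442224 = 6191808.
Step 3: Verify x_4² - 47·y_4² = 1801908856516609 - 1801908856516608 = 1 (should be 1). ✓

(x_1, y_1) = (48, 7); (x_4, y_4) = (42448897, 6191808).


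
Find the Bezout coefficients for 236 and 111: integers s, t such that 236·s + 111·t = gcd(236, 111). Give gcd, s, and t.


Euclidean algorithm on (236, 111) — divide until remainder is 0:
  236 = 2 · 111 + 14
  111 = 7 · 14 + 13
  14 = 1 · 13 + 1
  13 = 13 · 1 + 0
gcd(236, 111) = 1.
Track Bezout coefficients alongside the remainders: start with r₀ = 236 = a·1 + b·0 (s = 1, t = 0) and r₁ = 111 = a·0 + b·1 (s = 0, t = 1); each new remainder r_{k+1} = r_{k-1} − q_k·r_k inherits s_{k+1} = s_{k-1} − q_k·s_k, t_{k+1} = t_{k-1} − q_k·t_k, so r_k = a·s_k + b·t_k at every step:
  q = 2: r = 14, s = 1 − 2·0 = 1, t = 0 − 2·1 = -2  (check: 236·1 + 111·(-2) = 14)
  q = 7: r = 13, s = 0 − 7·1 = -7, t = 1 − 7·(-2) = 15  (check: 236·(-7) + 111·15 = 13)
  q = 1: r = 1, s = 1 − 1·(-7) = 8, t = -2 − 1·15 = -17  (check: 236·8 + 111·(-17) = 1)
The row with r = 1 (the gcd) gives the Bezout coefficients s = 8, t = -17.
Result: 236 · (8) + 111 · (-17) = 1.

gcd(236, 111) = 1; s = 8, t = -17 (check: 236·8 + 111·(-17) = 1).


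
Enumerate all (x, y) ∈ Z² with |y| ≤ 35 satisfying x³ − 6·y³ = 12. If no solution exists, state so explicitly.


The equation is x³ - 6y³ = 12. For fixed y, x³ = 6·y³ + 12, so a solution requires the RHS to be a perfect cube.
Strategy: iterate y from -35 to 35, compute RHS = 6·y³ + 12, and check whether it is a (positive or negative) perfect cube.
Check small values of y:
  y = 0: RHS = 12 is not a perfect cube.
  y = 1: RHS = 18 is not a perfect cube.
  y = -1: RHS = 6 is not a perfect cube.
  y = 2: RHS = 60 is not a perfect cube.
  y = -2: RHS = -36 is not a perfect cube.
  y = 3: RHS = 174 is not a perfect cube.
  y = -3: RHS = -150 is not a perfect cube.
Continuing the search up to |y| = 35 finds no solutions either.
No (x, y) in the scanned range satisfies the equation.

No integer solutions with |y| ≤ 35.


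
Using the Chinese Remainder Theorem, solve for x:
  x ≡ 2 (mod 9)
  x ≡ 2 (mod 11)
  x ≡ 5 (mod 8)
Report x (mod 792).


Moduli 9, 11, 8 are pairwise coprime; by CRT there is a unique solution modulo M = 9 · 11 · 8 = 792.
Solve pairwise, accumulating the modulus:
  Start with x ≡ 2 (mod 9).
  Combine with x ≡ 2 (mod 11): since gcd(9, 11) = 1, we get a unique residue mod 99.
    Write x = 2 + 9·t and substitute into x ≡ 2 (mod 11): 9·t ≡ 2 − 2 = 0 (mod 11).
    The inverse of 9 mod 11 is 5 (since 9·5 = 45 = 4·11 + 1), so t ≡ 5·0 = 0 ≡ 0 (mod 11).
    Then x = 2 + 9·0 = 2, valid modulo lcm(9, 11) = 99: x ≡ 2 (mod 99).
  Combine with x ≡ 5 (mod 8): since gcd(99, 8) = 1, we get a unique residue mod 792.
    Write x = 2 + 99·t and substitute into x ≡ 5 (mod 8): 99·t ≡ 5 − 2 = 3 (mod 8).
    Reduce coefficients mod 8: 3·t ≡ 3 (mod 8).
    The inverse of 3 mod 8 is 3 (since 3·3 = 9 = 1·8 + 1), so t ≡ 3·3 = 9 ≡ 1 (mod 8).
    Then x = 2 + 99·1 = 101, valid modulo lcm(99, 8) = 792: x ≡ 101 (mod 792).
Verify: 101 mod 9 = 2 ✓, 101 mod 11 = 2 ✓, 101 mod 8 = 5 ✓.

x ≡ 101 (mod 792).


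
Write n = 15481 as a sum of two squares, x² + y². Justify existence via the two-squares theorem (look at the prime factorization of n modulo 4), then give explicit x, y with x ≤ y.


Step 1: Factor n = 15481 = 113 · 137.
Step 2: Check the mod-4 condition on each prime factor: 113 ≡ 1 (mod 4), exponent 1; 137 ≡ 1 (mod 4), exponent 1.
All primes ≡ 3 (mod 4) appear to even exponent (or don't appear), so by the two-squares theorem n IS expressible as a sum of two squares.
Step 3: Build a representation. Here n = 113 · 137 is a product of primes ≡ 1 (mod 4). Each prime p ≡ 1 (mod 4) is itself a sum of two squares; find a² by testing p − a² for a perfect square:
  113: 113 − 1² = 112, 113 − 2² = 109, 113 − 3² = 104, 113 − 4² = 97, 113 − 5² = 88, 113 − 6² = 77, 113 − 7² = 64 = 8² ⇒ 113 = 7² + 8².
  137: 137 − 1² = 136, 137 − 2² = 133, 137 − 3² = 128, 137 − 4² = 121 = 11² ⇒ 137 = 4² + 11².
  Combine using the Brahmagupta–Fibonacci identity (a² + b²)(c² + d²) = (ac − bd)² + (ad + bc)² = (ac + bd)² + (ad − bc)²:
  113 · 137 = 15481: from (7² + 8²)(4² + 11²), take (7·4 − 8·11, 7·11 + 8·4) = (28 − 88, 77 + 32) = (-60, 109); dropping signs (only squares matter) gives (60, 109); check 60² + 109² = 3600 + 11881 = 15481 ✓.
Step 4: Order so x ≤ y and verify: 60² + 109² = 3600 + 11881 = 15481 = n. ✓

n = 15481 = 60² + 109² (one valid representation with x ≤ y).


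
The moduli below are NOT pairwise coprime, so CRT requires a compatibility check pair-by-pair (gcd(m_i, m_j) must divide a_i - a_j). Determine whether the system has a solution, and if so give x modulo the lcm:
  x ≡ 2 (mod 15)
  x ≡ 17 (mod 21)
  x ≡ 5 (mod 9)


Moduli 15, 21, 9 are not pairwise coprime, so CRT works modulo lcm(m_i) when all pairwise compatibility conditions hold.
Pairwise compatibility: gcd(m_i, m_j) must divide a_i - a_j for every pair.
Merge one congruence at a time:
  Start: x ≡ 2 (mod 15).
  Combine with x ≡ 17 (mod 21): gcd(15, 21) = 3; 17 - 2 = 15, which IS divisible by 3, so compatible.
    Write x = 2 + 15·t and substitute into x ≡ 17 (mod 21): 15·t ≡ 17 − 2 = 15 (mod 21).
    Divide the congruence (and modulus) by g = 3: 5·t ≡ 5 (mod 7).
    The inverse of 5 mod 7 is 3 (since 5·3 = 15 = 2·7 + 1), so t ≡ 3·5 = 15 ≡ 1 (mod 7).
    Then x = 2 + 15·1 = 17, valid modulo lcm(15, 21) = 105: x ≡ 17 (mod 105).
  Combine with x ≡ 5 (mod 9): gcd(105, 9) = 3; 5 - 17 = -12, which IS divisible by 3, so compatible.
    Write x = 17 + 105·t and substitute into x ≡ 5 (mod 9): 105·t ≡ 5 − 17 = -12 (mod 9).
    Divide the congruence (and modulus) by g = 3: 35·t ≡ -4 (mod 3).
    Reduce coefficients mod 3: 2·t ≡ 2 (mod 3).
    The inverse of 2 mod 3 is 2 (since 2·2 = 4 = 1·3 + 1), so t ≡ 2·2 = 4 ≡ 1 (mod 3).
    Then x = 17 + 105·1 = 122, valid modulo lcm(105, 9) = 315: x ≡ 122 (mod 315).
Verify: 122 mod 15 = 2, 122 mod 21 = 17, 122 mod 9 = 5.

x ≡ 122 (mod 315).


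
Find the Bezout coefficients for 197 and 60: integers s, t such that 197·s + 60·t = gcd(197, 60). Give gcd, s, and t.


Euclidean algorithm on (197, 60) — divide until remainder is 0:
  197 = 3 · 60 + 17
  60 = 3 · 17 + 9
  17 = 1 · 9 + 8
  9 = 1 · 8 + 1
  8 = 8 · 1 + 0
gcd(197, 60) = 1.
Track Bezout coefficients alongside the remainders: start with r₀ = 197 = a·1 + b·0 (s = 1, t = 0) and r₁ = 60 = a·0 + b·1 (s = 0, t = 1); each new remainder r_{k+1} = r_{k-1} − q_k·r_k inherits s_{k+1} = s_{k-1} − q_k·s_k, t_{k+1} = t_{k-1} − q_k·t_k, so r_k = a·s_k + b·t_k at every step:
  q = 3: r = 17, s = 1 − 3·0 = 1, t = 0 − 3·1 = -3  (check: 197·1 + 60·(-3) = 17)
  q = 3: r = 9, s = 0 − 3·1 = -3, t = 1 − 3·(-3) = 10  (check: 197·(-3) + 60·10 = 9)
  q = 1: r = 8, s = 1 − 1·(-3) = 4, t = -3 − 1·10 = -13  (check: 197·4 + 60·(-13) = 8)
  q = 1: r = 1, s = -3 − 1·4 = -7, t = 10 − 1·(-13) = 23  (check: 197·(-7) + 60·23 = 1)
The row with r = 1 (the gcd) gives the Bezout coefficients s = -7, t = 23.
Result: 197 · (-7) + 60 · (23) = 1.

gcd(197, 60) = 1; s = -7, t = 23 (check: 197·(-7) + 60·23 = 1).


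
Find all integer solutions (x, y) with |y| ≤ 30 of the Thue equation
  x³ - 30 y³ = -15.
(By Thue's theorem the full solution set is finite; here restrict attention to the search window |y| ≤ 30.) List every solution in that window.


The equation is x³ - 30y³ = -15. For fixed y, x³ = 30·y³ − 15, so a solution requires the RHS to be a perfect cube.
Strategy: iterate y from -30 to 30, compute RHS = 30·y³ − 15, and check whether it is a (positive or negative) perfect cube.
Check small values of y:
  y = 0: RHS = -15 is not a perfect cube.
  y = 1: RHS = 15 is not a perfect cube.
  y = -1: RHS = -45 is not a perfect cube.
  y = 2: RHS = 225 is not a perfect cube.
  y = -2: RHS = -255 is not a perfect cube.
  y = 3: RHS = 795 is not a perfect cube.
  y = -3: RHS = -825 is not a perfect cube.
Continuing the search up to |y| = 30 finds no solutions either.
No (x, y) in the scanned range satisfies the equation.

No integer solutions with |y| ≤ 30.


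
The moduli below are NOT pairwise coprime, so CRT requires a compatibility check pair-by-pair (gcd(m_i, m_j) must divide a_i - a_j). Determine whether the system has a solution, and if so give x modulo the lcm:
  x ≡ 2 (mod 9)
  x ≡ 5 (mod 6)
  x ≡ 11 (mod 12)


Moduli 9, 6, 12 are not pairwise coprime, so CRT works modulo lcm(m_i) when all pairwise compatibility conditions hold.
Pairwise compatibility: gcd(m_i, m_j) must divide a_i - a_j for every pair.
Merge one congruence at a time:
  Start: x ≡ 2 (mod 9).
  Combine with x ≡ 5 (mod 6): gcd(9, 6) = 3; 5 - 2 = 3, which IS divisible by 3, so compatible.
    Write x = 2 + 9·t and substitute into x ≡ 5 (mod 6): 9·t ≡ 5 − 2 = 3 (mod 6).
    Divide the congruence (and modulus) by g = 3: 3·t ≡ 1 (mod 2).
    Reduce coefficients mod 2: 1·t ≡ 1 (mod 2).
    So t ≡ 1 (mod 2).
    Then x = 2 + 9·1 = 11, valid modulo lcm(9, 6) = 18: x ≡ 11 (mod 18).
  Combine with x ≡ 11 (mod 12): gcd(18, 12) = 6; 11 - 11 = 0, which IS divisible by 6, so compatible.
    Write x = 11 + 18·t and substitute into x ≡ 11 (mod 12): 18·t ≡ 11 − 11 = 0 (mod 12).
    Divide the congruence (and modulus) by g = 6: 3·t ≡ 0 (mod 2).
    Reduce coefficients mod 2: 1·t ≡ 0 (mod 2).
    So t ≡ 0 (mod 2).
    Then x = 11 + 18·0 = 11, valid modulo lcm(18, 12) = 36: x ≡ 11 (mod 36).
Verify: 11 mod 9 = 2, 11 mod 6 = 5, 11 mod 12 = 11.

x ≡ 11 (mod 36).


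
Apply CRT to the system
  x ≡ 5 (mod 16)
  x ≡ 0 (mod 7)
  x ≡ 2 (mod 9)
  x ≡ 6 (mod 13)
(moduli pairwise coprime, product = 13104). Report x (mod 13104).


Product of moduli M = 16 · 7 · 9 · 13 = 13104.
Merge one congruence at a time:
  Start: x ≡ 5 (mod 16).
  Combine with x ≡ 0 (mod 7); new modulus lcm = 112.
    Write x = 5 + 16·t and substitute into x ≡ 0 (mod 7): 16·t ≡ 0 − 5 = -5 (mod 7).
    Reduce coefficients mod 7: 2·t ≡ 2 (mod 7).
    The inverse of 2 mod 7 is 4 (since 2·4 = 8 = 1·7 + 1), so t ≡ 4·2 = 8 ≡ 1 (mod 7).
    Then x = 5 + 16·1 = 21, valid modulo lcm(16, 7) = 112: x ≡ 21 (mod 112).
  Combine with x ≡ 2 (mod 9); new modulus lcm = 1008.
    Write x = 21 + 112·t and substitute into x ≡ 2 (mod 9): 112·t ≡ 2 − 21 = -19 (mod 9).
    Reduce coefficients mod 9: 4·t ≡ 8 (mod 9).
    The inverse of 4 mod 9 is 7 (since 4·7 = 28 = 3·9 + 1), so t ≡ 7·8 = 56 ≡ 2 (mod 9).
    Then x = 21 + 112·2 = 245, valid modulo lcm(112, 9) = 1008: x ≡ 245 (mod 1008).
  Combine with x ≡ 6 (mod 13); new modulus lcm = 13104.
    Write x = 245 + 1008·t and substitute into x ≡ 6 (mod 13): 1008·t ≡ 6 − 245 = -239 (mod 13).
    Reduce coefficients mod 13: 7·t ≡ 8 (mod 13).
    The inverse of 7 mod 13 is 2 (since 7·2 = 14 = 1·13 + 1), so t ≡ 2·8 = 16 ≡ 3 (mod 13).
    Then x = 245 + 1008·3 = 3269, valid modulo lcm(1008, 13) = 13104: x ≡ 3269 (mod 13104).
Verify against each original: 3269 mod 16 = 5, 3269 mod 7 = 0, 3269 mod 9 = 2, 3269 mod 13 = 6.

x ≡ 3269 (mod 13104).


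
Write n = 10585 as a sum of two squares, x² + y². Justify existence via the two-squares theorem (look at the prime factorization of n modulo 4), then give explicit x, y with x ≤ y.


Step 1: Factor n = 10585 = 5 · 29 · 73.
Step 2: Check the mod-4 condition on each prime factor: 5 ≡ 1 (mod 4), exponent 1; 29 ≡ 1 (mod 4), exponent 1; 73 ≡ 1 (mod 4), exponent 1.
All primes ≡ 3 (mod 4) appear to even exponent (or don't appear), so by the two-squares theorem n IS expressible as a sum of two squares.
Step 3: Build a representation. Here n = 5 · 29 · 73 is a product of primes ≡ 1 (mod 4). Each prime p ≡ 1 (mod 4) is itself a sum of two squares; find a² by testing p − a² for a perfect square:
  5: 5 − 1² = 4 = 2² ⇒ 5 = 1² + 2².
  29: 29 − 1² = 28, 29 − 2² = 25 = 5² ⇒ 29 = 2² + 5².
  73: 73 − 1² = 72, 73 − 2² = 69, 73 − 3² = 64 = 8² ⇒ 73 = 3² + 8².
  Combine using the Brahmagupta–Fibonacci identity (a² + b²)(c² + d²) = (ac − bd)² + (ad + bc)² = (ac + bd)² + (ad − bc)²:
  5 · 29 = 145: from (1² + 2²)(2² + 5²), take (1·2 − 2·5, 1·5 + 2·2) = (2 − 10, 5 + 4) = (-8, 9); dropping signs (only squares matter) gives (8, 9); check 8² + 9² = 64 + 81 = 145 ✓.
  145 · 73 = 10585: from (8² + 9²)(3² + 8²), take (8·3 − 9·8, 8·8 + 9·3) = (24 − 72, 64 + 27) = (-48, 91); dropping signs (only squares matter) gives (48, 91); check 48² + 91² = 2304 + 8281 = 10585 ✓.
Step 4: Order so x ≤ y and verify: 48² + 91² = 2304 + 8281 = 10585 = n. ✓

n = 10585 = 48² + 91² (one valid representation with x ≤ y).


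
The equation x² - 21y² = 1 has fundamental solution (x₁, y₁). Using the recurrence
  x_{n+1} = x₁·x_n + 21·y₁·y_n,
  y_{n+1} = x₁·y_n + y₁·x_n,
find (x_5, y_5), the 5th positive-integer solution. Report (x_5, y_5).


Step 1: Find the fundamental solution (x₁, y₁) of x² - 21y² = 1.
  Expand √21 as a continued fraction. a₀ = ⌊√21⌋ = 4; iterate m_{k+1} = d_k·a_k − m_k, d_{k+1} = (21 − m_{k+1}²)/d_k, a_{k+1} = ⌊(a₀ + m_{k+1})/d_{k+1}⌋ (starting m₀ = 0, d₀ = 1), with convergents p_k = a_k·p_{k-1} + p_{k-2}, q_k = a_k·q_{k-1} + q_{k-2} (p₋₁ = 1, q₋₁ = 0):
  k = 0: a₀ = 4; p₀/q₀ = 4/1; p₀² − 21·q₀² = 16 − 21 = -5.
  k = 1: m = 4, d = 5, a = ⌊(4 + 4)/5⌋ = 1; p/q = (1·4 + 1)/(1·1 + 0) = 5/1; p² − 21·q² = 25 − 21 = 4.
  k = 2: m = 1, d = 4, a = ⌊(4 + 1)/4⌋ = 1; p/q = (1·5 + 4)/(1·1 + 1) = 9/2; p² − 21·q² = 81 − 84 = -3.
  k = 3: m = 3, d = 3, a = ⌊(4 + 3)/3⌋ = 2; p/q = (2·9 + 5)/(2·2 + 1) = 23/5; p² − 21·q² = 529 − 525 = 4.
  k = 4: m = 3, d = 4, a = ⌊(4 + 3)/4⌋ = 1; p/q = (1·23 + 9)/(1·5 + 2) = 32/7; p² − 21·q² = 1024 − 1029 = -5.
  k = 5: m = 1, d = 5, a = ⌊(4 + 1)/5⌋ = 1; p/q = (1·32 + 23)/(1·7 + 5) = 55/12; p² − 21·q² = 3025 − 3024 = 1.
  The first convergent with p² − 21·q² = 1 gives the fundamental solution (x₁, y₁) = (55, 12).
Step 2: Apply the recurrence (x_{n+1}, y_{n+1}) = (x₁x_n + 21y₁y_n, x₁y_n + y₁x_n) repeatedly.
  From (x_1, y_1) = (55, 12): x_2 = 55·55 + 21·12·12 = 6049; y_2 = 55·12 + 12·55 = 1320.
  From (x_2, y_2) = (6049, 1320): x_3 = 55·6049 + 21·12·1320 = 665335; y_3 = 55·1320 + 12·6049 = 145188.
  From (x_3, y_3) = (665335, 145188): x_4 = 55·665335 + 21·12·145188 = 73180801; y_4 = 55·145188 + 12·665335 = 15969360.
  From (x_4, y_4) = (73180801, 15969360): x_5 = 55·73180801 + 21·12·15969360 = 8049222775; y_5 = 55·15969360 + 12·73180801 = 1756484412.
Step 3: Verify x_5² - 21·y_5² = 64789987281578700625 - 64789987281578700624 = 1 (should be 1). ✓

(x_1, y_1) = (55, 12); (x_5, y_5) = (8049222775, 1756484412).


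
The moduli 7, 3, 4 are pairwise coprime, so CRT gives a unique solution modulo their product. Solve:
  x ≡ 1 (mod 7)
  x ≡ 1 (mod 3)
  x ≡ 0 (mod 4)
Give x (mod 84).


Moduli 7, 3, 4 are pairwise coprime; by CRT there is a unique solution modulo M = 7 · 3 · 4 = 84.
Solve pairwise, accumulating the modulus:
  Start with x ≡ 1 (mod 7).
  Combine with x ≡ 1 (mod 3): since gcd(7, 3) = 1, we get a unique residue mod 21.
    Write x = 1 + 7·t and substitute into x ≡ 1 (mod 3): 7·t ≡ 1 − 1 = 0 (mod 3).
    Reduce coefficients mod 3: 1·t ≡ 0 (mod 3).
    So t ≡ 0 (mod 3).
    Then x = 1 + 7·0 = 1, valid modulo lcm(7, 3) = 21: x ≡ 1 (mod 21).
  Combine with x ≡ 0 (mod 4): since gcd(21, 4) = 1, we get a unique residue mod 84.
    Write x = 1 + 21·t and substitute into x ≡ 0 (mod 4): 21·t ≡ 0 − 1 = -1 (mod 4).
    Reduce coefficients mod 4: 1·t ≡ 3 (mod 4).
    So t ≡ 3 (mod 4).
    Then x = 1 + 21·3 = 64, valid modulo lcm(21, 4) = 84: x ≡ 64 (mod 84).
Verify: 64 mod 7 = 1 ✓, 64 mod 3 = 1 ✓, 64 mod 4 = 0 ✓.

x ≡ 64 (mod 84).


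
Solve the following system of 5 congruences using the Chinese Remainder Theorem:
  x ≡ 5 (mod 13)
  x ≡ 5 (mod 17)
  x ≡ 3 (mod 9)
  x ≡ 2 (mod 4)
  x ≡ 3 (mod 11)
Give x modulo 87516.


Product of moduli M = 13 · 17 · 9 · 4 · 11 = 87516.
Merge one congruence at a time:
  Start: x ≡ 5 (mod 13).
  Combine with x ≡ 5 (mod 17); new modulus lcm = 221.
    Write x = 5 + 13·t and substitute into x ≡ 5 (mod 17): 13·t ≡ 5 − 5 = 0 (mod 17).
    The inverse of 13 mod 17 is 4 (since 13·4 = 52 = 3·17 + 1), so t ≡ 4·0 = 0 ≡ 0 (mod 17).
    Then x = 5 + 13·0 = 5, valid modulo lcm(13, 17) = 221: x ≡ 5 (mod 221).
  Combine with x ≡ 3 (mod 9); new modulus lcm = 1989.
    Write x = 5 + 221·t and substitute into x ≡ 3 (mod 9): 221·t ≡ 3 − 5 = -2 (mod 9).
    Reduce coefficients mod 9: 5·t ≡ 7 (mod 9).
    The inverse of 5 mod 9 is 2 (since 5·2 = 10 = 1·9 + 1), so t ≡ 2·7 = 14 ≡ 5 (mod 9).
    Then x = 5 + 221·5 = 1110, valid modulo lcm(221, 9) = 1989: x ≡ 1110 (mod 1989).
  Combine with x ≡ 2 (mod 4); new modulus lcm = 7956.
    Write x = 1110 + 1989·t and substitute into x ≡ 2 (mod 4): 1989·t ≡ 2 − 1110 = -1108 (mod 4).
    Reduce coefficients mod 4: 1·t ≡ 0 (mod 4).
    So t ≡ 0 (mod 4).
    Then x = 1110 + 1989·0 = 1110, valid modulo lcm(1989, 4) = 7956: x ≡ 1110 (mod 7956).
  Combine with x ≡ 3 (mod 11); new modulus lcm = 87516.
    Write x = 1110 + 7956·t and substitute into x ≡ 3 (mod 11): 7956·t ≡ 3 − 1110 = -1107 (mod 11).
    Reduce coefficients mod 11: 3·t ≡ 4 (mod 11).
    The inverse of 3 mod 11 is 4 (since 3·4 = 12 = 1·11 + 1), so t ≡ 4·4 = 16 ≡ 5 (mod 11).
    Then x = 1110 + 7956·5 = 40890, valid modulo lcm(7956, 11) = 87516: x ≡ 40890 (mod 87516).
Verify against each original: 40890 mod 13 = 5, 40890 mod 17 = 5, 40890 mod 9 = 3, 40890 mod 4 = 2, 40890 mod 11 = 3.

x ≡ 40890 (mod 87516).


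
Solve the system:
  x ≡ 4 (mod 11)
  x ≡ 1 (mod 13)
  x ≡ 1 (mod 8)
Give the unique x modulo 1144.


Moduli 11, 13, 8 are pairwise coprime; by CRT there is a unique solution modulo M = 11 · 13 · 8 = 1144.
Solve pairwise, accumulating the modulus:
  Start with x ≡ 4 (mod 11).
  Combine with x ≡ 1 (mod 13): since gcd(11, 13) = 1, we get a unique residue mod 143.
    Write x = 4 + 11·t and substitute into x ≡ 1 (mod 13): 11·t ≡ 1 − 4 = -3 (mod 13).
    Reduce coefficients mod 13: 11·t ≡ 10 (mod 13).
    The inverse of 11 mod 13 is 6 (since 11·6 = 66 = 5·13 + 1), so t ≡ 6·10 = 60 ≡ 8 (mod 13).
    Then x = 4 + 11·8 = 92, valid modulo lcm(11, 13) = 143: x ≡ 92 (mod 143).
  Combine with x ≡ 1 (mod 8): since gcd(143, 8) = 1, we get a unique residue mod 1144.
    Write x = 92 + 143·t and substitute into x ≡ 1 (mod 8): 143·t ≡ 1 − 92 = -91 (mod 8).
    Reduce coefficients mod 8: 7·t ≡ 5 (mod 8).
    The inverse of 7 mod 8 is 7 (since 7·7 = 49 = 6·8 + 1), so t ≡ 7·5 = 35 ≡ 3 (mod 8).
    Then x = 92 + 143·3 = 521, valid modulo lcm(143, 8) = 1144: x ≡ 521 (mod 1144).
Verify: 521 mod 11 = 4 ✓, 521 mod 13 = 1 ✓, 521 mod 8 = 1 ✓.

x ≡ 521 (mod 1144).


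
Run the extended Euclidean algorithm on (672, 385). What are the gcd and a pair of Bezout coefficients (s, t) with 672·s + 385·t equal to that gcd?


Euclidean algorithm on (672, 385) — divide until remainder is 0:
  672 = 1 · 385 + 287
  385 = 1 · 287 + 98
  287 = 2 · 98 + 91
  98 = 1 · 91 + 7
  91 = 13 · 7 + 0
gcd(672, 385) = 7.
Track Bezout coefficients alongside the remainders: start with r₀ = 672 = a·1 + b·0 (s = 1, t = 0) and r₁ = 385 = a·0 + b·1 (s = 0, t = 1); each new remainder r_{k+1} = r_{k-1} − q_k·r_k inherits s_{k+1} = s_{k-1} − q_k·s_k, t_{k+1} = t_{k-1} − q_k·t_k, so r_k = a·s_k + b·t_k at every step:
  q = 1: r = 287, s = 1 − 1·0 = 1, t = 0 − 1·1 = -1  (check: 672·1 + 385·(-1) = 287)
  q = 1: r = 98, s = 0 − 1·1 = -1, t = 1 − 1·(-1) = 2  (check: 672·(-1) + 385·2 = 98)
  q = 2: r = 91, s = 1 − 2·(-1) = 3, t = -1 − 2·2 = -5  (check: 672·3 + 385·(-5) = 91)
  q = 1: r = 7, s = -1 − 1·3 = -4, t = 2 − 1·(-5) = 7  (check: 672·(-4) + 385·7 = 7)
The row with r = 7 (the gcd) gives the Bezout coefficients s = -4, t = 7.
Result: 672 · (-4) + 385 · (7) = 7.

gcd(672, 385) = 7; s = -4, t = 7 (check: 672·(-4) + 385·7 = 7).


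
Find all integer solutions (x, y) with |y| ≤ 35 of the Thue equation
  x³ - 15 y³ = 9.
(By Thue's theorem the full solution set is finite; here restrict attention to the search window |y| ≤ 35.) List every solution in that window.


The equation is x³ - 15y³ = 9. For fixed y, x³ = 15·y³ + 9, so a solution requires the RHS to be a perfect cube.
Strategy: iterate y from -35 to 35, compute RHS = 15·y³ + 9, and check whether it is a (positive or negative) perfect cube.
Check small values of y:
  y = 0: RHS = 9 is not a perfect cube.
  y = 1: RHS = 24 is not a perfect cube.
  y = -1: RHS = -6 is not a perfect cube.
  y = 2: RHS = 129 is not a perfect cube.
  y = -2: RHS = -111 is not a perfect cube.
  y = 3: RHS = 414 is not a perfect cube.
  y = -3: RHS = -396 is not a perfect cube.
Continuing the search up to |y| = 35 finds no solutions either.
No (x, y) in the scanned range satisfies the equation.

No integer solutions with |y| ≤ 35.


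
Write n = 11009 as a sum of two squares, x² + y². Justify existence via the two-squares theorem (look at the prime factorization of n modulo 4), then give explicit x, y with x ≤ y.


Step 1: Factor n = 11009 = 101 · 109.
Step 2: Check the mod-4 condition on each prime factor: 101 ≡ 1 (mod 4), exponent 1; 109 ≡ 1 (mod 4), exponent 1.
All primes ≡ 3 (mod 4) appear to even exponent (or don't appear), so by the two-squares theorem n IS expressible as a sum of two squares.
Step 3: Build a representation. Here n = 101 · 109 is a product of primes ≡ 1 (mod 4). Each prime p ≡ 1 (mod 4) is itself a sum of two squares; find a² by testing p − a² for a perfect square:
  101: 101 − 1² = 100 = 10² ⇒ 101 = 1² + 10².
  109: 109 − 1² = 108, 109 − 2² = 105, 109 − 3² = 100 = 10² ⇒ 109 = 3² + 10².
  Combine using the Brahmagupta–Fibonacci identity (a² + b²)(c² + d²) = (ac − bd)² + (ad + bc)² = (ac + bd)² + (ad − bc)²:
  101 · 109 = 11009: from (1² + 10²)(3² + 10²), take (1·3 − 10·10, 1·10 + 10·3) = (3 − 100, 10 + 30) = (-97, 40); dropping signs (only squares matter) gives (97, 40); check 97² + 40² = 9409 + 1600 = 11009 ✓.
Step 4: Order so x ≤ y and verify: 40² + 97² = 1600 + 9409 = 11009 = n. ✓

n = 11009 = 40² + 97² (one valid representation with x ≤ y).


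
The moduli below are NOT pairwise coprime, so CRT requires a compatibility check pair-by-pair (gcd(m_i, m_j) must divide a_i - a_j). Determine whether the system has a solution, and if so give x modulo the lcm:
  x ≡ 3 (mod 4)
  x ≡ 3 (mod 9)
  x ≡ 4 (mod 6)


Moduli 4, 9, 6 are not pairwise coprime, so CRT works modulo lcm(m_i) when all pairwise compatibility conditions hold.
Pairwise compatibility: gcd(m_i, m_j) must divide a_i - a_j for every pair.
Merge one congruence at a time:
  Start: x ≡ 3 (mod 4).
  Combine with x ≡ 3 (mod 9): gcd(4, 9) = 1; 3 - 3 = 0, which IS divisible by 1, so compatible.
    Write x = 3 + 4·t and substitute into x ≡ 3 (mod 9): 4·t ≡ 3 − 3 = 0 (mod 9).
    The inverse of 4 mod 9 is 7 (since 4·7 = 28 = 3·9 + 1), so t ≡ 7·0 = 0 ≡ 0 (mod 9).
    Then x = 3 + 4·0 = 3, valid modulo lcm(4, 9) = 36: x ≡ 3 (mod 36).
  Combine with x ≡ 4 (mod 6): gcd(36, 6) = 6, and 4 - 3 = 1 is NOT divisible by 6.
    ⇒ system is inconsistent (no integer solution).

No solution (the system is inconsistent).


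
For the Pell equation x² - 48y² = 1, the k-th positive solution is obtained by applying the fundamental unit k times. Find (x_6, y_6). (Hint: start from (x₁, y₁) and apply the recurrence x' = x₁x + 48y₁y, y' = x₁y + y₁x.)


Step 1: Find the fundamental solution (x₁, y₁) of x² - 48y² = 1.
  Expand √48 as a continued fraction. a₀ = ⌊√48⌋ = 6; iterate m_{k+1} = d_k·a_k − m_k, d_{k+1} = (48 − m_{k+1}²)/d_k, a_{k+1} = ⌊(a₀ + m_{k+1})/d_{k+1}⌋ (starting m₀ = 0, d₀ = 1), with convergents p_k = a_k·p_{k-1} + p_{k-2}, q_k = a_k·q_{k-1} + q_{k-2} (p₋₁ = 1, q₋₁ = 0):
  k = 0: a₀ = 6; p₀/q₀ = 6/1; p₀² − 48·q₀² = 36 − 48 = -12.
  k = 1: m = 6, d = 12, a = ⌊(6 + 6)/12⌋ = 1; p/q = (1·6 + 1)/(1·1 + 0) = 7/1; p² − 48·q² = 49 − 48 = 1.
  The first convergent with p² − 48·q² = 1 gives the fundamental solution (x₁, y₁) = (7, 1).
Step 2: Apply the recurrence (x_{n+1}, y_{n+1}) = (x₁x_n + 48y₁y_n, x₁y_n + y₁x_n) repeatedly.
  From (x_1, y_1) = (7, 1): x_2 = 7·7 + 48·1·1 = 97; y_2 = 7·1 + 1·7 = 14.
  From (x_2, y_2) = (97, 14): x_3 = 7·97 + 48·1·14 = 1351; y_3 = 7·14 + 1·97 = 195.
  From (x_3, y_3) = (1351, 195): x_4 = 7·1351 + 48·1·195 = 18817; y_4 = 7·195 + 1·1351 = 2716.
  From (x_4, y_4) = (18817, 2716): x_5 = 7·18817 + 48·1·2716 = 262087; y_5 = 7·2716 + 1·18817 = 37829.
  From (x_5, y_5) = (262087, 37829): x_6 = 7·262087 + 48·1·37829 = 3650401; y_6 = 7·37829 + 1·262087 = 526890.
Step 3: Verify x_6² - 48·y_6² = 13325427460801 - 13325427460800 = 1 (should be 1). ✓

(x_1, y_1) = (7, 1); (x_6, y_6) = (3650401, 526890).


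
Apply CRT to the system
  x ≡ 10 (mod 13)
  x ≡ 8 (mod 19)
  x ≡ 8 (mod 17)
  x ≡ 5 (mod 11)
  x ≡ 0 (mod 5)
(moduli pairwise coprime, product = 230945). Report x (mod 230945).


Product of moduli M = 13 · 19 · 17 · 11 · 5 = 230945.
Merge one congruence at a time:
  Start: x ≡ 10 (mod 13).
  Combine with x ≡ 8 (mod 19); new modulus lcm = 247.
    Write x = 10 + 13·t and substitute into x ≡ 8 (mod 19): 13·t ≡ 8 − 10 = -2 (mod 19).
    Reduce coefficients mod 19: 13·t ≡ 17 (mod 19).
    The inverse of 13 mod 19 is 3 (since 13·3 = 39 = 2·19 + 1), so t ≡ 3·17 = 51 ≡ 13 (mod 19).
    Then x = 10 + 13·13 = 179, valid modulo lcm(13, 19) = 247: x ≡ 179 (mod 247).
  Combine with x ≡ 8 (mod 17); new modulus lcm = 4199.
    Write x = 179 + 247·t and substitute into x ≡ 8 (mod 17): 247·t ≡ 8 − 179 = -171 (mod 17).
    Reduce coefficients mod 17: 9·t ≡ 16 (mod 17).
    The inverse of 9 mod 17 is 2 (since 9·2 = 18 = 1·17 + 1), so t ≡ 2·16 = 32 ≡ 15 (mod 17).
    Then x = 179 + 247·15 = 3884, valid modulo lcm(247, 17) = 4199: x ≡ 3884 (mod 4199).
  Combine with x ≡ 5 (mod 11); new modulus lcm = 46189.
    Write x = 3884 + 4199·t and substitute into x ≡ 5 (mod 11): 4199·t ≡ 5 − 3884 = -3879 (mod 11).
    Reduce coefficients mod 11: 8·t ≡ 4 (mod 11).
    The inverse of 8 mod 11 is 7 (since 8·7 = 56 = 5·11 + 1), so t ≡ 7·4 = 28 ≡ 6 (mod 11).
    Then x = 3884 + 4199·6 = 29078, valid modulo lcm(4199, 11) = 46189: x ≡ 29078 (mod 46189).
  Combine with x ≡ 0 (mod 5); new modulus lcm = 230945.
    Write x = 29078 + 46189·t and substitute into x ≡ 0 (mod 5): 46189·t ≡ 0 − 29078 = -29078 (mod 5).
    Reduce coefficients mod 5: 4·t ≡ 2 (mod 5).
    The inverse of 4 mod 5 is 4 (since 4·4 = 16 = 3·5 + 1), so t ≡ 4·2 = 8 ≡ 3 (mod 5).
    Then x = 29078 + 46189·3 = 167645, valid modulo lcm(46189, 5) = 230945: x ≡ 167645 (mod 230945).
Verify against each original: 167645 mod 13 = 10, 167645 mod 19 = 8, 167645 mod 17 = 8, 167645 mod 11 = 5, 167645 mod 5 = 0.

x ≡ 167645 (mod 230945).


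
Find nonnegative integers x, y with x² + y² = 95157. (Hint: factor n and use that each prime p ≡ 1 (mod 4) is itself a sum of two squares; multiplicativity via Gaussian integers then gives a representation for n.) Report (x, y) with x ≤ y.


Step 1: Factor n = 95157 = 3^2 · 97 · 109.
Step 2: Check the mod-4 condition on each prime factor: 3 ≡ 3 (mod 4), exponent 2 (must be even); 97 ≡ 1 (mod 4), exponent 1; 109 ≡ 1 (mod 4), exponent 1.
All primes ≡ 3 (mod 4) appear to even exponent (or don't appear), so by the two-squares theorem n IS expressible as a sum of two squares.
Step 3: Build a representation. Group n = k² · m with k = 3 and m = 97 · 109 = 10573 (a product of primes ≡ 1 (mod 4)); a representation of m scales to one of n via (k·x)² + (k·y)² = k²(x² + y²). Each prime p ≡ 1 (mod 4) is itself a sum of two squares; find a² by testing p − a² for a perfect square:
  97: 97 − 1² = 96, 97 − 2² = 93, 97 − 3² = 88, 97 − 4² = 81 = 9² ⇒ 97 = 4² + 9².
  109: 109 − 1² = 108, 109 − 2² = 105, 109 − 3² = 100 = 10² ⇒ 109 = 3² + 10².
  Combine using the Brahmagupta–Fibonacci identity (a² + b²)(c² + d²) = (ac − bd)² + (ad + bc)² = (ac + bd)² + (ad − bc)²:
  97 · 109 = 10573: from (4² + 9²)(3² + 10²), take (4·3 − 9·10, 4·10 + 9·3) = (12 − 90, 40 + 27) = (-78, 67); dropping signs (only squares matter) gives (78, 67); check 78² + 67² = 6084 + 4489 = 10573 ✓.
  Scale by k = 3: (3·78, 3·67) = (234, 201).
Step 4: Order so x ≤ y and verify: 201² + 234² = 40401 + 54756 = 95157 = n. ✓

n = 95157 = 201² + 234² (one valid representation with x ≤ y).


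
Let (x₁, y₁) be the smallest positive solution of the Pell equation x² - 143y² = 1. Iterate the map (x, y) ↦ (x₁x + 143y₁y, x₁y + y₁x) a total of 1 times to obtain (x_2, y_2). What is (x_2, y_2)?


Step 1: Find the fundamental solution (x₁, y₁) of x² - 143y² = 1.
  Expand √143 as a continued fraction. a₀ = ⌊√143⌋ = 11; iterate m_{k+1} = d_k·a_k − m_k, d_{k+1} = (143 − m_{k+1}²)/d_k, a_{k+1} = ⌊(a₀ + m_{k+1})/d_{k+1}⌋ (starting m₀ = 0, d₀ = 1), with convergents p_k = a_k·p_{k-1} + p_{k-2}, q_k = a_k·q_{k-1} + q_{k-2} (p₋₁ = 1, q₋₁ = 0):
  k = 0: a₀ = 11; p₀/q₀ = 11/1; p₀² − 143·q₀² = 121 − 143 = -22.
  k = 1: m = 11, d = 22, a = ⌊(11 + 11)/22⌋ = 1; p/q = (1·11 + 1)/(1·1 + 0) = 12/1; p² − 143·q² = 144 − 143 = 1.
  The first convergent with p² − 143·q² = 1 gives the fundamental solution (x₁, y₁) = (12, 1).
Step 2: Apply the recurrence (x_{n+1}, y_{n+1}) = (x₁x_n + 143y₁y_n, x₁y_n + y₁x_n) repeatedly.
  From (x_1, y_1) = (12, 1): x_2 = 12·12 + 143·1·1 = 287; y_2 = 12·1 + 1·12 = 24.
Step 3: Verify x_2² - 143·y_2² = 82369 - 82368 = 1 (should be 1). ✓

(x_1, y_1) = (12, 1); (x_2, y_2) = (287, 24).


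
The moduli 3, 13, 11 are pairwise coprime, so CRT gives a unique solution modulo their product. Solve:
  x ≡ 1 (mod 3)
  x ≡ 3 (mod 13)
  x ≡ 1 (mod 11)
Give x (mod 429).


Moduli 3, 13, 11 are pairwise coprime; by CRT there is a unique solution modulo M = 3 · 13 · 11 = 429.
Solve pairwise, accumulating the modulus:
  Start with x ≡ 1 (mod 3).
  Combine with x ≡ 3 (mod 13): since gcd(3, 13) = 1, we get a unique residue mod 39.
    Write x = 1 + 3·t and substitute into x ≡ 3 (mod 13): 3·t ≡ 3 − 1 = 2 (mod 13).
    The inverse of 3 mod 13 is 9 (since 3·9 = 27 = 2·13 + 1), so t ≡ 9·2 = 18 ≡ 5 (mod 13).
    Then x = 1 + 3·5 = 16, valid modulo lcm(3, 13) = 39: x ≡ 16 (mod 39).
  Combine with x ≡ 1 (mod 11): since gcd(39, 11) = 1, we get a unique residue mod 429.
    Write x = 16 + 39·t and substitute into x ≡ 1 (mod 11): 39·t ≡ 1 − 16 = -15 (mod 11).
    Reduce coefficients mod 11: 6·t ≡ 7 (mod 11).
    The inverse of 6 mod 11 is 2 (since 6·2 = 12 = 1·11 + 1), so t ≡ 2·7 = 14 ≡ 3 (mod 11).
    Then x = 16 + 39·3 = 133, valid modulo lcm(39, 11) = 429: x ≡ 133 (mod 429).
Verify: 133 mod 3 = 1 ✓, 133 mod 13 = 3 ✓, 133 mod 11 = 1 ✓.

x ≡ 133 (mod 429).
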